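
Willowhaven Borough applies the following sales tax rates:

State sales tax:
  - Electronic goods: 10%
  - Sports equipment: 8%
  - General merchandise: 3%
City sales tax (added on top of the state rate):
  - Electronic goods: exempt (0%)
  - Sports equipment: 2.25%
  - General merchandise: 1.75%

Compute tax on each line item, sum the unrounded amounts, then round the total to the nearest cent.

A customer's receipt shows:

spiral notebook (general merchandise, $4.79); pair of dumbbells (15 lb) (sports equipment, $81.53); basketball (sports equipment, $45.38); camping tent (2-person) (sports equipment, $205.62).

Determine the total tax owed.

Spiral notebook $4.79: general merchandise → 3% + 1.75% city = 4.75% → $0.227525
Pair of dumbbells (15 lb) $81.53: sports equipment → 8% + 2.25% city = 10.25% → $8.356825
Basketball $45.38: sports equipment → 8% + 2.25% city = 10.25% → $4.65145
Camping tent (2-person) $205.62: sports equipment → 8% + 2.25% city = 10.25% → $21.07605
Unrounded tax sum = $34.31185 → $34.31

$34.31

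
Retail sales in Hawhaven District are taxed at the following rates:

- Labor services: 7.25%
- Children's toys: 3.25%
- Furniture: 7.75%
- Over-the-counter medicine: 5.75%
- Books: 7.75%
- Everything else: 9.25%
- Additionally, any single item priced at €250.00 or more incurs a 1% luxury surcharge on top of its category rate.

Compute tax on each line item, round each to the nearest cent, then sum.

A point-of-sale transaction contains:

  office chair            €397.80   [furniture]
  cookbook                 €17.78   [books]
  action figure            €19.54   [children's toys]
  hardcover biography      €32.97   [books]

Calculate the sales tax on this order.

Office chair €397.80: furniture → 7.75% + 1% surcharge = 8.75% → €34.81
Cookbook €17.78: books → 7.75% → €1.38
Action figure €19.54: children's toys → 3.25% → €0.64
Hardcover biography €32.97: books → 7.75% → €2.56
Total tax = €34.81 + €1.38 + €0.64 + €2.56 = €39.39

€39.39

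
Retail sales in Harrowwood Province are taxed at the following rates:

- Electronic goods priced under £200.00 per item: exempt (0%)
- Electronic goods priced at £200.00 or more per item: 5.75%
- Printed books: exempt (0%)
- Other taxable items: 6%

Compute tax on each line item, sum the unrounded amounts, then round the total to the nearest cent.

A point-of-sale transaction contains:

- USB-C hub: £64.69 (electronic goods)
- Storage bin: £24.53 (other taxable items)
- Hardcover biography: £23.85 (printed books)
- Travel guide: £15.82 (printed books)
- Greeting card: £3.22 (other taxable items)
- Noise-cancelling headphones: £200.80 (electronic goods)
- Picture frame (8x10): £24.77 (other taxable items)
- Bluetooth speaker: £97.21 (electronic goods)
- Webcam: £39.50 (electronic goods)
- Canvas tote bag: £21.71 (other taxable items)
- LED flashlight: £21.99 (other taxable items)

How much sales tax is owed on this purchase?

USB-C hub £64.69: electronic goods, under £200.00 → 0% → £0.00
Storage bin £24.53: other taxable items → 6% → £1.4718
Hardcover biography £23.85: printed books → 0% → £0.00
Travel guide £15.82: printed books → 0% → £0.00
Greeting card £3.22: other taxable items → 6% → £0.1932
Noise-cancelling headphones £200.80: electronic goods, £200.00 or more → 5.75% → £11.546
Picture frame (8x10) £24.77: other taxable items → 6% → £1.4862
Bluetooth speaker £97.21: electronic goods, under £200.00 → 0% → £0.00
Webcam £39.50: electronic goods, under £200.00 → 0% → £0.00
Canvas tote bag £21.71: other taxable items → 6% → £1.3026
LED flashlight £21.99: other taxable items → 6% → £1.3194
Unrounded tax sum = £17.3192 → £17.32

£17.32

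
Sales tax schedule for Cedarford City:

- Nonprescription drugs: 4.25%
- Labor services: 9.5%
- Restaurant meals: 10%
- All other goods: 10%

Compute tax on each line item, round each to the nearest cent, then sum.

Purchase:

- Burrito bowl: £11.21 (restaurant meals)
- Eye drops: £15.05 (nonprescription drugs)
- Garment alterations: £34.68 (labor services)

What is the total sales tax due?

£5.05

Burrito bowl £11.21: restaurant meals → 10% → £1.12
Eye drops £15.05: nonprescription drugs → 4.25% → £0.64
Garment alterations £34.68: labor services → 9.5% → £3.29
Total tax = £1.12 + £0.64 + £3.29 = £5.05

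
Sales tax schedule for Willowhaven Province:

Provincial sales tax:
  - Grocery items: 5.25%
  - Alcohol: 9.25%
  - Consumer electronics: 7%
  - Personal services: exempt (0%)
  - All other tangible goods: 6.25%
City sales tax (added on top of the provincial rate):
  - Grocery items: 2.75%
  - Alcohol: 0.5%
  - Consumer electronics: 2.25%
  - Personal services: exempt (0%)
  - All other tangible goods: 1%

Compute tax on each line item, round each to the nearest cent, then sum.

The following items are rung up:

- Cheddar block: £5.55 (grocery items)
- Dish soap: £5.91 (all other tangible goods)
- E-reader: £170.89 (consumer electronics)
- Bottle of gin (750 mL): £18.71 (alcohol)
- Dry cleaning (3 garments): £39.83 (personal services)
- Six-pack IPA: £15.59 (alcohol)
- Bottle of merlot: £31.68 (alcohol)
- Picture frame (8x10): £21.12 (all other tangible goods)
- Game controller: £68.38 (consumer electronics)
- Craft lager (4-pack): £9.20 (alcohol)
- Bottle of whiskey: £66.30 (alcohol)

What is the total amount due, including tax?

£491.49

Cheddar block £5.55: grocery items → 5.25% + 2.75% city = 8% → £0.44
Dish soap £5.91: all other tangible goods → 6.25% + 1% city = 7.25% → £0.43
E-reader £170.89: consumer electronics → 7% + 2.25% city = 9.25% → £15.81
Bottle of gin (750 mL) £18.71: alcohol → 9.25% + 0.5% city = 9.75% → £1.82
Dry cleaning (3 garments) £39.83: personal services → 0% + 0% city = 0% → £0.00
Six-pack IPA £15.59: alcohol → 9.25% + 0.5% city = 9.75% → £1.52
Bottle of merlot £31.68: alcohol → 9.25% + 0.5% city = 9.75% → £3.09
Picture frame (8x10) £21.12: all other tangible goods → 6.25% + 1% city = 7.25% → £1.53
Game controller £68.38: consumer electronics → 7% + 2.25% city = 9.25% → £6.33
Craft lager (4-pack) £9.20: alcohol → 9.25% + 0.5% city = 9.75% → £0.90
Bottle of whiskey £66.30: alcohol → 9.25% + 0.5% city = 9.75% → £6.46
Subtotal = £453.16; tax = £38.33; total due = £491.49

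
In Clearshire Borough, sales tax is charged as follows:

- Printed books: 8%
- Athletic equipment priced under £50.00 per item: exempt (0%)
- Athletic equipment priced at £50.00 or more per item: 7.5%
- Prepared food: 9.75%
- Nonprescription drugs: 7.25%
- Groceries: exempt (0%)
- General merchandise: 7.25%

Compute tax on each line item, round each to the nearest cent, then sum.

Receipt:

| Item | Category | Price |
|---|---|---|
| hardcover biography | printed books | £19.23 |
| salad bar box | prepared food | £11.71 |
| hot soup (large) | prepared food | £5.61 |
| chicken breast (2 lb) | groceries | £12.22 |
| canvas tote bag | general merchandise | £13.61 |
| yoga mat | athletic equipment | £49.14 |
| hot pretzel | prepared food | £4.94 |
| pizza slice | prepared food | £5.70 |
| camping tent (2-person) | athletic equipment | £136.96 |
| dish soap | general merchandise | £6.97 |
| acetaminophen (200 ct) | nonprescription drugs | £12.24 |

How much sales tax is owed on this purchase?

£16.93

Hardcover biography £19.23: printed books → 8% → £1.54
Salad bar box £11.71: prepared food → 9.75% → £1.14
Hot soup (large) £5.61: prepared food → 9.75% → £0.55
Chicken breast (2 lb) £12.22: groceries → 0% → £0.00
Canvas tote bag £13.61: general merchandise → 7.25% → £0.99
Yoga mat £49.14: athletic equipment, under £50.00 → 0% → £0.00
Hot pretzel £4.94: prepared food → 9.75% → £0.48
Pizza slice £5.70: prepared food → 9.75% → £0.56
Camping tent (2-person) £136.96: athletic equipment, £50.00 or more → 7.5% → £10.27
Dish soap £6.97: general merchandise → 7.25% → £0.51
Acetaminophen (200 ct) £12.24: nonprescription drugs → 7.25% → £0.89
Total tax = £1.54 + £1.14 + £0.55 + £0.99 + £0.48 + £0.56 + £10.27 + £0.51 + £0.89 = £16.93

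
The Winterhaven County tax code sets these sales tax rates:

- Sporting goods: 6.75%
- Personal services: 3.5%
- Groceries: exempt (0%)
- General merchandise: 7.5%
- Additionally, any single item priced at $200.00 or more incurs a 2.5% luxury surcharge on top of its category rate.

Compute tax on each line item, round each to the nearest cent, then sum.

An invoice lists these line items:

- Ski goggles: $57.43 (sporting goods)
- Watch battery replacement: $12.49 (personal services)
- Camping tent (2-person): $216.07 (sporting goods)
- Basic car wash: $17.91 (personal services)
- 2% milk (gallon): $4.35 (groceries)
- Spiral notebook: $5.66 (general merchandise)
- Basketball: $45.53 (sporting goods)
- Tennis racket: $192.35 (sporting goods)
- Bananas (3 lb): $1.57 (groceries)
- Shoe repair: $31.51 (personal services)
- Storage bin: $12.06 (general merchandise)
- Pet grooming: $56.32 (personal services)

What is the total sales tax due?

$45.38

Ski goggles $57.43: sporting goods → 6.75% → $3.88
Watch battery replacement $12.49: personal services → 3.5% → $0.44
Camping tent (2-person) $216.07: sporting goods → 6.75% + 2.5% surcharge = 9.25% → $19.99
Basic car wash $17.91: personal services → 3.5% → $0.63
2% milk (gallon) $4.35: groceries → 0% → $0.00
Spiral notebook $5.66: general merchandise → 7.5% → $0.42
Basketball $45.53: sporting goods → 6.75% → $3.07
Tennis racket $192.35: sporting goods → 6.75% → $12.98
Bananas (3 lb) $1.57: groceries → 0% → $0.00
Shoe repair $31.51: personal services → 3.5% → $1.10
Storage bin $12.06: general merchandise → 7.5% → $0.90
Pet grooming $56.32: personal services → 3.5% → $1.97
Total tax = $3.88 + $0.44 + $19.99 + $0.63 + $0.42 + $3.07 + $12.98 + $1.10 + $0.90 + $1.97 = $45.38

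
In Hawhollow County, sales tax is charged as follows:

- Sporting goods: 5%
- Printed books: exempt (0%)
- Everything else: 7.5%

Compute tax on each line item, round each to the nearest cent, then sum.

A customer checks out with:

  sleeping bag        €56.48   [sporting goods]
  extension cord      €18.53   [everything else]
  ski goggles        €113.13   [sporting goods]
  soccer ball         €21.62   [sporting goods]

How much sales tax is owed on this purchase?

€10.95

Sleeping bag €56.48: sporting goods → 5% → €2.82
Extension cord €18.53: everything else → 7.5% → €1.39
Ski goggles €113.13: sporting goods → 5% → €5.66
Soccer ball €21.62: sporting goods → 5% → €1.08
Total tax = €2.82 + €1.39 + €5.66 + €1.08 = €10.95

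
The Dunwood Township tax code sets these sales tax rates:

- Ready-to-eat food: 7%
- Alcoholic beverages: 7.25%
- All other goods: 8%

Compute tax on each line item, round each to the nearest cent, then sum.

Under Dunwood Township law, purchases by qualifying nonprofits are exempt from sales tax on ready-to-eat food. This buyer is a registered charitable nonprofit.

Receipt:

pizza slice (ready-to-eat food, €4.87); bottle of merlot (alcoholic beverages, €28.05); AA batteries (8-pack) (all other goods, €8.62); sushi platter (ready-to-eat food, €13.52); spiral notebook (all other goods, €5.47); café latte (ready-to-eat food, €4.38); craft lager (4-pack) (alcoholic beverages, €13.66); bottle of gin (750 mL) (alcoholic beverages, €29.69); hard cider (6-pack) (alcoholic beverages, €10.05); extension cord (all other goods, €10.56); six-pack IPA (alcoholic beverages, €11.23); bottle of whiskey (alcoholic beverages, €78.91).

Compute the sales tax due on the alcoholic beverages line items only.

Bottle of merlot €28.05: alcoholic beverages → 7.25% → €2.03
Craft lager (4-pack) €13.66: alcoholic beverages → 7.25% → €0.99
Bottle of gin (750 mL) €29.69: alcoholic beverages → 7.25% → €2.15
Hard cider (6-pack) €10.05: alcoholic beverages → 7.25% → €0.73
Six-pack IPA €11.23: alcoholic beverages → 7.25% → €0.81
Bottle of whiskey €78.91: alcoholic beverages → 7.25% → €5.72
Tax on alcoholic beverages = €2.03 + €0.99 + €2.15 + €0.73 + €0.81 + €5.72 = €12.43

€12.43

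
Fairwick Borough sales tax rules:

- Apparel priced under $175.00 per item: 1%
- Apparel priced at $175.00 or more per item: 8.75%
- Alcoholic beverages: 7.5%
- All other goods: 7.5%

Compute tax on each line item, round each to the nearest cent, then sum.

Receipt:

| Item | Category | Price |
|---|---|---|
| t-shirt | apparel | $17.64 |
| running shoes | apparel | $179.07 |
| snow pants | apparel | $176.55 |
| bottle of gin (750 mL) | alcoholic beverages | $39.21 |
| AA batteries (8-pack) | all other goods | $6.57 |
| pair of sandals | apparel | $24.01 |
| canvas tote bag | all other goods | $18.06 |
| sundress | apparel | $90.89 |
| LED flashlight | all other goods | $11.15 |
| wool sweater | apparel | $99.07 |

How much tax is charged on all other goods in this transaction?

$2.68

AA batteries (8-pack) $6.57: all other goods → 7.5% → $0.49
Canvas tote bag $18.06: all other goods → 7.5% → $1.35
LED flashlight $11.15: all other goods → 7.5% → $0.84
Tax on all other goods = $0.49 + $1.35 + $0.84 = $2.68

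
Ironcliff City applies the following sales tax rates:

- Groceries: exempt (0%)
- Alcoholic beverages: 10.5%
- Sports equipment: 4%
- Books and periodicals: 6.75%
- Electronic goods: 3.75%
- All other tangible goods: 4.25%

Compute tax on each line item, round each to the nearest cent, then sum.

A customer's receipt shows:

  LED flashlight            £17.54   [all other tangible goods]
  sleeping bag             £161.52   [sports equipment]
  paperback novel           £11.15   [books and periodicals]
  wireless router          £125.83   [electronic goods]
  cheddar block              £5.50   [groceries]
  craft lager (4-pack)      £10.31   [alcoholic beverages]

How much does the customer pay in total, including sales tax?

£345.61

LED flashlight £17.54: all other tangible goods → 4.25% → £0.75
Sleeping bag £161.52: sports equipment → 4% → £6.46
Paperback novel £11.15: books and periodicals → 6.75% → £0.75
Wireless router £125.83: electronic goods → 3.75% → £4.72
Cheddar block £5.50: groceries → 0% → £0.00
Craft lager (4-pack) £10.31: alcoholic beverages → 10.5% → £1.08
Subtotal = £331.85; tax = £13.76; total due = £345.61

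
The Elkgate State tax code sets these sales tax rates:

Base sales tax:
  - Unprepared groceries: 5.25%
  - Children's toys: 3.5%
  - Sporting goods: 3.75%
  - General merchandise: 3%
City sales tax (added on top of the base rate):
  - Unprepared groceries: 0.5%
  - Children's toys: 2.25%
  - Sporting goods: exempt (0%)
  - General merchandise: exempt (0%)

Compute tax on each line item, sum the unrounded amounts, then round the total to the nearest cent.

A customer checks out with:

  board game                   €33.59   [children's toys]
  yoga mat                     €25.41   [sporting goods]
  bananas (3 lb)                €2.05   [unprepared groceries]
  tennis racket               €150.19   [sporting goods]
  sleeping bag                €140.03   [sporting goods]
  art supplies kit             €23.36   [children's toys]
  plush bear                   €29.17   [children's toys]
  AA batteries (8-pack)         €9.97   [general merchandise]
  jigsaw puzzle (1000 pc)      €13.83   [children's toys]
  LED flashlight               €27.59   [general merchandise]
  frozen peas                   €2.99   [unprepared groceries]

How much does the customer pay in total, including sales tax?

Board game €33.59: children's toys → 3.5% + 2.25% city = 5.75% → €1.931425
Yoga mat €25.41: sporting goods → 3.75% + 0% city = 3.75% → €0.952875
Bananas (3 lb) €2.05: unprepared groceries → 5.25% + 0.5% city = 5.75% → €0.117875
Tennis racket €150.19: sporting goods → 3.75% + 0% city = 3.75% → €5.632125
Sleeping bag €140.03: sporting goods → 3.75% + 0% city = 3.75% → €5.251125
Art supplies kit €23.36: children's toys → 3.5% + 2.25% city = 5.75% → €1.3432
Plush bear €29.17: children's toys → 3.5% + 2.25% city = 5.75% → €1.677275
AA batteries (8-pack) €9.97: general merchandise → 3% + 0% city = 3% → €0.2991
Jigsaw puzzle (1000 pc) €13.83: children's toys → 3.5% + 2.25% city = 5.75% → €0.795225
LED flashlight €27.59: general merchandise → 3% + 0% city = 3% → €0.8277
Frozen peas €2.99: unprepared groceries → 5.25% + 0.5% city = 5.75% → €0.171925
Subtotal = €458.18; unrounded tax = €18.99985 → €19.00; total due = €477.18

€477.18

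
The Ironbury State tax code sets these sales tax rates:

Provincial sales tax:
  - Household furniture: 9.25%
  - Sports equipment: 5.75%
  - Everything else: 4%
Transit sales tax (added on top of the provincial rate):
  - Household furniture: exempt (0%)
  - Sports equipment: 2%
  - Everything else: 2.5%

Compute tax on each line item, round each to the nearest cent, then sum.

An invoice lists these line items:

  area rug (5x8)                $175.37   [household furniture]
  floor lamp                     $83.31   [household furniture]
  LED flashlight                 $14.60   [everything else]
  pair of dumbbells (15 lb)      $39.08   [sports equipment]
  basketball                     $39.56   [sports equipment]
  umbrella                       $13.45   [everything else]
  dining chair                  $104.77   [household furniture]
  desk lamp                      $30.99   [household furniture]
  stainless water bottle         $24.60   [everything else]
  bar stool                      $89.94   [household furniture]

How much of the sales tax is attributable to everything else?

LED flashlight $14.60: everything else → 4% + 2.5% transit = 6.5% → $0.95
Umbrella $13.45: everything else → 4% + 2.5% transit = 6.5% → $0.87
Stainless water bottle $24.60: everything else → 4% + 2.5% transit = 6.5% → $1.60
Tax on everything else = $0.95 + $0.87 + $1.60 = $3.42

$3.42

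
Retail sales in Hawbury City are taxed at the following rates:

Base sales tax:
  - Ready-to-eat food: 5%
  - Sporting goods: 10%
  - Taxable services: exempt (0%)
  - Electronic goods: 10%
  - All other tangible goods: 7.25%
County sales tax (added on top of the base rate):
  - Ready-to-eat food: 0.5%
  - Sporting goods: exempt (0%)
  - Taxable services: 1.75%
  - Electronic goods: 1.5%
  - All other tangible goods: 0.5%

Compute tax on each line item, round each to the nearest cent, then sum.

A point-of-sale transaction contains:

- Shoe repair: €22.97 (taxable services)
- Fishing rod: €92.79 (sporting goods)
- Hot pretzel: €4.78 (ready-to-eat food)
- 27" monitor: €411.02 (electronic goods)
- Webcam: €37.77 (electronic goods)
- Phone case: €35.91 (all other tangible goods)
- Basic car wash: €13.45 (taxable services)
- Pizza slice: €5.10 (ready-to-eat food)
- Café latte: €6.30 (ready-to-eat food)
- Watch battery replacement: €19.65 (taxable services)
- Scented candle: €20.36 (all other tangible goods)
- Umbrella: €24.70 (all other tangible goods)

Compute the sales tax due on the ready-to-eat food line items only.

€0.89

Hot pretzel €4.78: ready-to-eat food → 5% + 0.5% county = 5.5% → €0.26
Pizza slice €5.10: ready-to-eat food → 5% + 0.5% county = 5.5% → €0.28
Café latte €6.30: ready-to-eat food → 5% + 0.5% county = 5.5% → €0.35
Tax on ready-to-eat food = €0.26 + €0.28 + €0.35 = €0.89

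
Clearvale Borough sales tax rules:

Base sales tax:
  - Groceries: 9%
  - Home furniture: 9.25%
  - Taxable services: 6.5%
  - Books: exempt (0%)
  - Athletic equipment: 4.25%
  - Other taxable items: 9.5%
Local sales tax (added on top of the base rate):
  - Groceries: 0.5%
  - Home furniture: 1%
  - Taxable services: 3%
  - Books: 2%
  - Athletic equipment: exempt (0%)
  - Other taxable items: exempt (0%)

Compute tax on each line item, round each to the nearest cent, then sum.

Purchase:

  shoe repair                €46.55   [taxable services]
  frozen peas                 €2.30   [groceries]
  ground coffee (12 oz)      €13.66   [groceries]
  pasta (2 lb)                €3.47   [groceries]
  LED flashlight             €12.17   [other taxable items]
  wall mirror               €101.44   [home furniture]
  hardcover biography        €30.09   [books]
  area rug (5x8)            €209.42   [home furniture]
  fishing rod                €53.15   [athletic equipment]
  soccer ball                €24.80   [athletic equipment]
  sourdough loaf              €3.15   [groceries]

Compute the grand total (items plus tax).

€543.71

Shoe repair €46.55: taxable services → 6.5% + 3% local = 9.5% → €4.42
Frozen peas €2.30: groceries → 9% + 0.5% local = 9.5% → €0.22
Ground coffee (12 oz) €13.66: groceries → 9% + 0.5% local = 9.5% → €1.30
Pasta (2 lb) €3.47: groceries → 9% + 0.5% local = 9.5% → €0.33
LED flashlight €12.17: other taxable items → 9.5% + 0% local = 9.5% → €1.16
Wall mirror €101.44: home furniture → 9.25% + 1% local = 10.25% → €10.40
Hardcover biography €30.09: books → 0% + 2% local = 2% → €0.60
Area rug (5x8) €209.42: home furniture → 9.25% + 1% local = 10.25% → €21.47
Fishing rod €53.15: athletic equipment → 4.25% + 0% local = 4.25% → €2.26
Soccer ball €24.80: athletic equipment → 4.25% + 0% local = 4.25% → €1.05
Sourdough loaf €3.15: groceries → 9% + 0.5% local = 9.5% → €0.30
Subtotal = €500.20; tax = €43.51; total due = €543.71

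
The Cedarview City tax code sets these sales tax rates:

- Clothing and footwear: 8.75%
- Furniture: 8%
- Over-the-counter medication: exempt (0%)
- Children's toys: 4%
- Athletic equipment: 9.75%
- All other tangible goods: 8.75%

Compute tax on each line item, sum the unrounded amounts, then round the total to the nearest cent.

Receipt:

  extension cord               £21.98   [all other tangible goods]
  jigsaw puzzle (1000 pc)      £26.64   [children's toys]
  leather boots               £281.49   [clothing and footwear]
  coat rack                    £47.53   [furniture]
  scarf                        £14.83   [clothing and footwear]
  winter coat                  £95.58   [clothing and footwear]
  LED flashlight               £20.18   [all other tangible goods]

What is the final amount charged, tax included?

£551.08

Extension cord £21.98: all other tangible goods → 8.75% → £1.92325
Jigsaw puzzle (1000 pc) £26.64: children's toys → 4% → £1.0656
Leather boots £281.49: clothing and footwear → 8.75% → £24.630375
Coat rack £47.53: furniture → 8% → £3.8024
Scarf £14.83: clothing and footwear → 8.75% → £1.297625
Winter coat £95.58: clothing and footwear → 8.75% → £8.36325
LED flashlight £20.18: all other tangible goods → 8.75% → £1.76575
Subtotal = £508.23; unrounded tax = £42.84825 → £42.85; total due = £551.08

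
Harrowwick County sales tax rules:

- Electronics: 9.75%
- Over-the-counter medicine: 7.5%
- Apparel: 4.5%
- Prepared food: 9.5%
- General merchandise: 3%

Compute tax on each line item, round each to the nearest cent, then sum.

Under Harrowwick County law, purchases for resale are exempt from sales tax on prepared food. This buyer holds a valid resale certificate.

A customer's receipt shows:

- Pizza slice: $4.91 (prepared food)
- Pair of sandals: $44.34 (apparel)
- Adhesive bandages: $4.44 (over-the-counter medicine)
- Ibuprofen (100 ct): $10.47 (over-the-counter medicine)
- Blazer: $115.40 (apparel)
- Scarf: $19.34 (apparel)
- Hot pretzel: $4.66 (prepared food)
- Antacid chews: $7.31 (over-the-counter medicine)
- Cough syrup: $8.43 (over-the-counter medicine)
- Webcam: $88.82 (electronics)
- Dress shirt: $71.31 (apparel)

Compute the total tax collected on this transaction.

$22.23

Pizza slice $4.91: prepared food, buyer-exempt → 0% → $0.00
Pair of sandals $44.34: apparel → 4.5% → $2.00
Adhesive bandages $4.44: over-the-counter medicine → 7.5% → $0.33
Ibuprofen (100 ct) $10.47: over-the-counter medicine → 7.5% → $0.79
Blazer $115.40: apparel → 4.5% → $5.19
Scarf $19.34: apparel → 4.5% → $0.87
Hot pretzel $4.66: prepared food, buyer-exempt → 0% → $0.00
Antacid chews $7.31: over-the-counter medicine → 7.5% → $0.55
Cough syrup $8.43: over-the-counter medicine → 7.5% → $0.63
Webcam $88.82: electronics → 9.75% → $8.66
Dress shirt $71.31: apparel → 4.5% → $3.21
Total tax = $2.00 + $0.33 + $0.79 + $5.19 + $0.87 + $0.55 + $0.63 + $8.66 + $3.21 = $22.23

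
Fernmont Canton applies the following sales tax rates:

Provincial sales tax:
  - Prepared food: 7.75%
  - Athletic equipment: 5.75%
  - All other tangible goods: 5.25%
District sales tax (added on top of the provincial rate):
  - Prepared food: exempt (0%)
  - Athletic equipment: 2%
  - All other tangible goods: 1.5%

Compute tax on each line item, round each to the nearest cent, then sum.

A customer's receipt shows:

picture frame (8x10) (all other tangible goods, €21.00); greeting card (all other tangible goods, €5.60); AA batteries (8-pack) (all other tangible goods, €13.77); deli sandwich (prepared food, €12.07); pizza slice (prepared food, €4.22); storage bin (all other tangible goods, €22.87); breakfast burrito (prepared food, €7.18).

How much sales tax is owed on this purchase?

Picture frame (8x10) €21.00: all other tangible goods → 5.25% + 1.5% district = 6.75% → €1.42
Greeting card €5.60: all other tangible goods → 5.25% + 1.5% district = 6.75% → €0.38
AA batteries (8-pack) €13.77: all other tangible goods → 5.25% + 1.5% district = 6.75% → €0.93
Deli sandwich €12.07: prepared food → 7.75% + 0% district = 7.75% → €0.94
Pizza slice €4.22: prepared food → 7.75% + 0% district = 7.75% → €0.33
Storage bin €22.87: all other tangible goods → 5.25% + 1.5% district = 6.75% → €1.54
Breakfast burrito €7.18: prepared food → 7.75% + 0% district = 7.75% → €0.56
Total tax = €1.42 + €0.38 + €0.93 + €0.94 + €0.33 + €1.54 + €0.56 = €6.10

€6.10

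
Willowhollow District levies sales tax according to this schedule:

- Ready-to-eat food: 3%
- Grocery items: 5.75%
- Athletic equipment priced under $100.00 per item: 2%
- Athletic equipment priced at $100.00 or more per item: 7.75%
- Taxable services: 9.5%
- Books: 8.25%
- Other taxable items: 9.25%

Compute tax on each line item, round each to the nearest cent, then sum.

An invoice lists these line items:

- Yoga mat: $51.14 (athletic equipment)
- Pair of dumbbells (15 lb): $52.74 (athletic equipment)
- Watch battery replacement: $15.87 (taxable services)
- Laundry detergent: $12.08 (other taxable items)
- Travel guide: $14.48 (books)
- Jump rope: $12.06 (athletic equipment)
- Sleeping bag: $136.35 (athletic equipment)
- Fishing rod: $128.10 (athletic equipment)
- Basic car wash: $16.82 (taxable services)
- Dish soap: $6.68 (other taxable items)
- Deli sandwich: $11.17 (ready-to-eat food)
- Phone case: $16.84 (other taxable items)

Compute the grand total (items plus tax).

Yoga mat $51.14: athletic equipment, under $100.00 → 2% → $1.02
Pair of dumbbells (15 lb) $52.74: athletic equipment, under $100.00 → 2% → $1.05
Watch battery replacement $15.87: taxable services → 9.5% → $1.51
Laundry detergent $12.08: other taxable items → 9.25% → $1.12
Travel guide $14.48: books → 8.25% → $1.19
Jump rope $12.06: athletic equipment, under $100.00 → 2% → $0.24
Sleeping bag $136.35: athletic equipment, $100.00 or more → 7.75% → $10.57
Fishing rod $128.10: athletic equipment, $100.00 or more → 7.75% → $9.93
Basic car wash $16.82: taxable services → 9.5% → $1.60
Dish soap $6.68: other taxable items → 9.25% → $0.62
Deli sandwich $11.17: ready-to-eat food → 3% → $0.34
Phone case $16.84: other taxable items → 9.25% → $1.56
Subtotal = $474.33; tax = $30.75; total due = $505.08

$505.08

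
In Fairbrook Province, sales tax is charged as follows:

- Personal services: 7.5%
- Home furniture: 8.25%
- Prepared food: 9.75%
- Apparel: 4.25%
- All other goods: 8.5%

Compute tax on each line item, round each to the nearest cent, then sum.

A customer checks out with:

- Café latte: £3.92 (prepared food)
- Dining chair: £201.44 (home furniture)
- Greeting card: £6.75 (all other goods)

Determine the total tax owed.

Café latte £3.92: prepared food → 9.75% → £0.38
Dining chair £201.44: home furniture → 8.25% → £16.62
Greeting card £6.75: all other goods → 8.5% → £0.57
Total tax = £0.38 + £16.62 + £0.57 = £17.57

£17.57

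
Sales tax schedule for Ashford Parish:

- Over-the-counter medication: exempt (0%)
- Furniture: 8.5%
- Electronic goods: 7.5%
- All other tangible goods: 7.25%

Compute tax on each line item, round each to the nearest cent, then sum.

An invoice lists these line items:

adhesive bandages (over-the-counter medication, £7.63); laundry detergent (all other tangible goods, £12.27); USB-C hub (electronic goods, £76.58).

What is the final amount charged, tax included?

Adhesive bandages £7.63: over-the-counter medication → 0% → £0.00
Laundry detergent £12.27: all other tangible goods → 7.25% → £0.89
USB-C hub £76.58: electronic goods → 7.5% → £5.74
Subtotal = £96.48; tax = £6.63; total due = £103.11

£103.11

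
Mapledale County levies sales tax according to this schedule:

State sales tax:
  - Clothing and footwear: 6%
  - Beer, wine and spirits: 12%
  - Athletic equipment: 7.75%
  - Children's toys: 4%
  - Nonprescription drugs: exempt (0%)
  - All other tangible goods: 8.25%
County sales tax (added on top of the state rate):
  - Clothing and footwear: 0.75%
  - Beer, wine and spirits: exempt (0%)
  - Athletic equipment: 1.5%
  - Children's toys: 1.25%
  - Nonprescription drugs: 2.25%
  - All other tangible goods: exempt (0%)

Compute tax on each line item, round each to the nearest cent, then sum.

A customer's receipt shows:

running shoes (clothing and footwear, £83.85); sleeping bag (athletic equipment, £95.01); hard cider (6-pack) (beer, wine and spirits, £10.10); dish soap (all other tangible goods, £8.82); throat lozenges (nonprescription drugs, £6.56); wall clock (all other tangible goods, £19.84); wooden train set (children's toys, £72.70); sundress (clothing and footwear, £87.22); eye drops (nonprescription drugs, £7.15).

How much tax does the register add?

£28.05

Running shoes £83.85: clothing and footwear → 6% + 0.75% county = 6.75% → £5.66
Sleeping bag £95.01: athletic equipment → 7.75% + 1.5% county = 9.25% → £8.79
Hard cider (6-pack) £10.10: beer, wine and spirits → 12% + 0% county = 12% → £1.21
Dish soap £8.82: all other tangible goods → 8.25% + 0% county = 8.25% → £0.73
Throat lozenges £6.56: nonprescription drugs → 0% + 2.25% county = 2.25% → £0.15
Wall clock £19.84: all other tangible goods → 8.25% + 0% county = 8.25% → £1.64
Wooden train set £72.70: children's toys → 4% + 1.25% county = 5.25% → £3.82
Sundress £87.22: clothing and footwear → 6% + 0.75% county = 6.75% → £5.89
Eye drops £7.15: nonprescription drugs → 0% + 2.25% county = 2.25% → £0.16
Total tax = £5.66 + £8.79 + £1.21 + £0.73 + £0.15 + £1.64 + £3.82 + £5.89 + £0.16 = £28.05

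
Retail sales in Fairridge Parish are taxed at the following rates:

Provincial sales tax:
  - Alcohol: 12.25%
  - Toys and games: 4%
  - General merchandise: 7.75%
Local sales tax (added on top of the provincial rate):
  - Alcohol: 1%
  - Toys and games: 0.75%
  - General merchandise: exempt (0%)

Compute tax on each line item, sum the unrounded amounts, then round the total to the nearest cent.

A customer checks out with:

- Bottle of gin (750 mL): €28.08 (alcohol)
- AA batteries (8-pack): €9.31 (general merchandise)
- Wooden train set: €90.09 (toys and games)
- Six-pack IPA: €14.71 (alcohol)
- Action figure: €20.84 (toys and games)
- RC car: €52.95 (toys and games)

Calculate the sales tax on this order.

€14.18

Bottle of gin (750 mL) €28.08: alcohol → 12.25% + 1% local = 13.25% → €3.7206
AA batteries (8-pack) €9.31: general merchandise → 7.75% + 0% local = 7.75% → €0.721525
Wooden train set €90.09: toys and games → 4% + 0.75% local = 4.75% → €4.279275
Six-pack IPA €14.71: alcohol → 12.25% + 1% local = 13.25% → €1.949075
Action figure €20.84: toys and games → 4% + 0.75% local = 4.75% → €0.9899
RC car €52.95: toys and games → 4% + 0.75% local = 4.75% → €2.515125
Unrounded tax sum = €14.1755 → €14.18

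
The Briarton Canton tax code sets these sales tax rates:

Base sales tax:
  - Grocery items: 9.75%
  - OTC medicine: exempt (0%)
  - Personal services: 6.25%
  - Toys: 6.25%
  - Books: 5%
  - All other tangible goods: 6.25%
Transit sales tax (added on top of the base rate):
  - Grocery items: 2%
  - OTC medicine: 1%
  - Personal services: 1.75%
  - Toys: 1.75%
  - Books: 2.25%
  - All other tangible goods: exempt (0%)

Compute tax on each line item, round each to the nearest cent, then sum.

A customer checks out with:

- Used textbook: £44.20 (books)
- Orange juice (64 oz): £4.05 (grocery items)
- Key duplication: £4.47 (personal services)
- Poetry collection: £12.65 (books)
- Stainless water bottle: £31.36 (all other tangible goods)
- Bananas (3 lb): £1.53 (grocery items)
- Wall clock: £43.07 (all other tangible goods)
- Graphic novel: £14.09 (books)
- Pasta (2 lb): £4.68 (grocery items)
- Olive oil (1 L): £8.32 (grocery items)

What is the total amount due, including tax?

£180.76

Used textbook £44.20: books → 5% + 2.25% transit = 7.25% → £3.20
Orange juice (64 oz) £4.05: grocery items → 9.75% + 2% transit = 11.75% → £0.48
Key duplication £4.47: personal services → 6.25% + 1.75% transit = 8% → £0.36
Poetry collection £12.65: books → 5% + 2.25% transit = 7.25% → £0.92
Stainless water bottle £31.36: all other tangible goods → 6.25% + 0% transit = 6.25% → £1.96
Bananas (3 lb) £1.53: grocery items → 9.75% + 2% transit = 11.75% → £0.18
Wall clock £43.07: all other tangible goods → 6.25% + 0% transit = 6.25% → £2.69
Graphic novel £14.09: books → 5% + 2.25% transit = 7.25% → £1.02
Pasta (2 lb) £4.68: grocery items → 9.75% + 2% transit = 11.75% → £0.55
Olive oil (1 L) £8.32: grocery items → 9.75% + 2% transit = 11.75% → £0.98
Subtotal = £168.42; tax = £12.34; total due = £180.76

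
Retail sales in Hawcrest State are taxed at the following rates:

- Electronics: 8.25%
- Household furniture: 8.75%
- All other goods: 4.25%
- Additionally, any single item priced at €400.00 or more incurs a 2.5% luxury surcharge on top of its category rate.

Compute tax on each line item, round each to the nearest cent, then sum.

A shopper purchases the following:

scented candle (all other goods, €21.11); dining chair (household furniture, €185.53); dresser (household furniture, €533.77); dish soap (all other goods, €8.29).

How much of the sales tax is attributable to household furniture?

€76.28

Dining chair €185.53: household furniture → 8.75% → €16.23
Dresser €533.77: household furniture → 8.75% + 2.5% surcharge = 11.25% → €60.05
Tax on household furniture = €16.23 + €60.05 = €76.28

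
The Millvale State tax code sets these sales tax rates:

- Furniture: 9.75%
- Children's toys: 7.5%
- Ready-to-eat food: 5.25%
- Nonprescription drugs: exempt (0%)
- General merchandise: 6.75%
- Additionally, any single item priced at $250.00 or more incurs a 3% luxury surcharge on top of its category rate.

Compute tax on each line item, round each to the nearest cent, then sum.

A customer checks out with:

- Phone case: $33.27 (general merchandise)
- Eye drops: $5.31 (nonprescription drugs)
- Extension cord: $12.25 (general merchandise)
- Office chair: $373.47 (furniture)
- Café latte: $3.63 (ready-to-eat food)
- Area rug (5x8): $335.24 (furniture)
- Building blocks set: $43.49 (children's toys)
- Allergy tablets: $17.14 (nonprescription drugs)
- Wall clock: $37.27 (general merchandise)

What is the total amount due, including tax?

$960.48

Phone case $33.27: general merchandise → 6.75% → $2.25
Eye drops $5.31: nonprescription drugs → 0% → $0.00
Extension cord $12.25: general merchandise → 6.75% → $0.83
Office chair $373.47: furniture → 9.75% + 3% surcharge = 12.75% → $47.62
Café latte $3.63: ready-to-eat food → 5.25% → $0.19
Area rug (5x8) $335.24: furniture → 9.75% + 3% surcharge = 12.75% → $42.74
Building blocks set $43.49: children's toys → 7.5% → $3.26
Allergy tablets $17.14: nonprescription drugs → 0% → $0.00
Wall clock $37.27: general merchandise → 6.75% → $2.52
Subtotal = $861.07; tax = $99.41; total due = $960.48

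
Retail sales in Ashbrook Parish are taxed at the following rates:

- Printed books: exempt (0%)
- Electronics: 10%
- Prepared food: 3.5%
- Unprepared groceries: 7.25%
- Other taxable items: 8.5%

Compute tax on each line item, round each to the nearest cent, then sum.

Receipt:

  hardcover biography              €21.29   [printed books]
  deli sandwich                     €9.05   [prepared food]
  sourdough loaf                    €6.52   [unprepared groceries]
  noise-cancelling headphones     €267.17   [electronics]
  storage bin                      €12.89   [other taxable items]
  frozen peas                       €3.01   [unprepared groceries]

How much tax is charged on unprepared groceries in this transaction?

€0.69

Sourdough loaf €6.52: unprepared groceries → 7.25% → €0.47
Frozen peas €3.01: unprepared groceries → 7.25% → €0.22
Tax on unprepared groceries = €0.47 + €0.22 = €0.69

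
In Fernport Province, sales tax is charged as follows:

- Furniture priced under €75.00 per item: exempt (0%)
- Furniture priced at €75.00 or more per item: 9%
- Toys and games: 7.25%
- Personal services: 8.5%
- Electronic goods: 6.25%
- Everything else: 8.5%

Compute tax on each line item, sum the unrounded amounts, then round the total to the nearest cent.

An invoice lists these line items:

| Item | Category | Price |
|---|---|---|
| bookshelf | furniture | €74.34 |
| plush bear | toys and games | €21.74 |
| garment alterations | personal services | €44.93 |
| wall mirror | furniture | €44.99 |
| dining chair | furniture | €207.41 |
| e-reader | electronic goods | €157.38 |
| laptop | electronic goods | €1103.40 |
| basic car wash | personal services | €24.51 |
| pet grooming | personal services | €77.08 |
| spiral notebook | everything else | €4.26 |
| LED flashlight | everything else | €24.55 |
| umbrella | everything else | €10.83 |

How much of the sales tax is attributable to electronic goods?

E-reader €157.38: electronic goods → 6.25% → €9.83625
Laptop €1103.40: electronic goods → 6.25% → €68.9625
Tax on electronic goods: unrounded sum = €78.79875 → €78.80

€78.80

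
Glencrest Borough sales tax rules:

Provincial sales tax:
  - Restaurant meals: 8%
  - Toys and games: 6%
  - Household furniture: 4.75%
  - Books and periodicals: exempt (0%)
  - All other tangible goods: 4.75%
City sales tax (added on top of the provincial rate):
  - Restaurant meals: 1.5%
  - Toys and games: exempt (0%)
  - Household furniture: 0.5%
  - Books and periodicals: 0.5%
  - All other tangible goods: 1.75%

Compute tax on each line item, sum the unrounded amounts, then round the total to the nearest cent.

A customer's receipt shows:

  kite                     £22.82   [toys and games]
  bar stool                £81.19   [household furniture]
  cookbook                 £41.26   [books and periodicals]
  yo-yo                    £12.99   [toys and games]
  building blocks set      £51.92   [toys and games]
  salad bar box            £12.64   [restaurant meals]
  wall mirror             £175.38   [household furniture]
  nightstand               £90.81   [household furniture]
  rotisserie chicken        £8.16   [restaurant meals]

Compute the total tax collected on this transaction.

£25.68

Kite £22.82: toys and games → 6% + 0% city = 6% → £1.3692
Bar stool £81.19: household furniture → 4.75% + 0.5% city = 5.25% → £4.262475
Cookbook £41.26: books and periodicals → 0% + 0.5% city = 0.5% → £0.2063
Yo-yo £12.99: toys and games → 6% + 0% city = 6% → £0.7794
Building blocks set £51.92: toys and games → 6% + 0% city = 6% → £3.1152
Salad bar box £12.64: restaurant meals → 8% + 1.5% city = 9.5% → £1.2008
Wall mirror £175.38: household furniture → 4.75% + 0.5% city = 5.25% → £9.20745
Nightstand £90.81: household furniture → 4.75% + 0.5% city = 5.25% → £4.767525
Rotisserie chicken £8.16: restaurant meals → 8% + 1.5% city = 9.5% → £0.7752
Unrounded tax sum = £25.68355 → £25.68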